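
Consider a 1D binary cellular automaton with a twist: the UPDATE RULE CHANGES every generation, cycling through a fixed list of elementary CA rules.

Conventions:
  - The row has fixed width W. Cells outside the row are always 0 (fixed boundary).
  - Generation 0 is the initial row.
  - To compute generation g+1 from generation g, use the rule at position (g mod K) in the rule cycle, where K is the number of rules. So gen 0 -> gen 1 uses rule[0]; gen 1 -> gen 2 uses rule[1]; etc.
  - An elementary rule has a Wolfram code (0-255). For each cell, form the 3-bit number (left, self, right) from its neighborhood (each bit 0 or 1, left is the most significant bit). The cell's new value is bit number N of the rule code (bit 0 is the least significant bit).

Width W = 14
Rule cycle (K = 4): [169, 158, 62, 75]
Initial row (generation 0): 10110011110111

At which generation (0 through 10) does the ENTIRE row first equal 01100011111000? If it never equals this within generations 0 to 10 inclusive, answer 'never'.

Gen 0: 10110011110111
Gen 1 (rule 169): 01100011101110
Gen 2 (rule 158): 11010111001101
Gen 3 (rule 62): 10111100111011
Gen 4 (rule 75): 00100101101011
Gen 5 (rule 169): 10000011010110
Gen 6 (rule 158): 11000110010101
Gen 7 (rule 62): 10101101111111
Gen 8 (rule 75): 00001101000001
Gen 9 (rule 169): 11101010011100
Gen 10 (rule 158): 11001011111010

Answer: never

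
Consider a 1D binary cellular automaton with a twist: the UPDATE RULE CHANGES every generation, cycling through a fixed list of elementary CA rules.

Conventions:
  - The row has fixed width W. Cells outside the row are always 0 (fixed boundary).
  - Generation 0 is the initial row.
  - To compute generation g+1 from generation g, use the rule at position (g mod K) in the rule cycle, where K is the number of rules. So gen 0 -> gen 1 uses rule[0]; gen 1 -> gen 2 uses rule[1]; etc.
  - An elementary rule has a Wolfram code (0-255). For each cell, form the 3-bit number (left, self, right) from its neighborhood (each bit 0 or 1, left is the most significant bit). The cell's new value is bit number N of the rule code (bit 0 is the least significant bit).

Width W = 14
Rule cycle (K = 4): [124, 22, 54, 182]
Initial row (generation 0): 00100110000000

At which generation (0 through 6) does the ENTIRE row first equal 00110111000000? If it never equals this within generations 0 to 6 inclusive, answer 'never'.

Gen 0: 00100110000000
Gen 1 (rule 124): 00110111000000
Gen 2 (rule 22): 01000000100000
Gen 3 (rule 54): 11100001110000
Gen 4 (rule 182): 01010010101000
Gen 5 (rule 124): 01111011111100
Gen 6 (rule 22): 10000000000010

Answer: 1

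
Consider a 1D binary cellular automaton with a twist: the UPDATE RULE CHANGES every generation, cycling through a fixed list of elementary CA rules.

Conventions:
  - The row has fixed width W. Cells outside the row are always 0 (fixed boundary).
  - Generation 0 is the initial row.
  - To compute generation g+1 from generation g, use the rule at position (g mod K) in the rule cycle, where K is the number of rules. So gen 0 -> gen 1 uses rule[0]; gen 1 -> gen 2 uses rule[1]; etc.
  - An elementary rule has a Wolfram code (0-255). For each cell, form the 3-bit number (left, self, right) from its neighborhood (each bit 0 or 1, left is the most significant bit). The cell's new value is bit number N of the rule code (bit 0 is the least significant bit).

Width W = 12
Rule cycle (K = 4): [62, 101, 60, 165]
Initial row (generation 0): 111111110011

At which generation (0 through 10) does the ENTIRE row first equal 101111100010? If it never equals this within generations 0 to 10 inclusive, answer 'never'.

Gen 0: 111111110011
Gen 1 (rule 62): 100000001110
Gen 2 (rule 101): 101111100010
Gen 3 (rule 60): 111000010011
Gen 4 (rule 165): 010011010000
Gen 5 (rule 62): 111110111000
Gen 6 (rule 101): 000011001011
Gen 7 (rule 60): 000010101110
Gen 8 (rule 165): 111011110100
Gen 9 (rule 62): 100110001110
Gen 10 (rule 101): 100010100010

Answer: 2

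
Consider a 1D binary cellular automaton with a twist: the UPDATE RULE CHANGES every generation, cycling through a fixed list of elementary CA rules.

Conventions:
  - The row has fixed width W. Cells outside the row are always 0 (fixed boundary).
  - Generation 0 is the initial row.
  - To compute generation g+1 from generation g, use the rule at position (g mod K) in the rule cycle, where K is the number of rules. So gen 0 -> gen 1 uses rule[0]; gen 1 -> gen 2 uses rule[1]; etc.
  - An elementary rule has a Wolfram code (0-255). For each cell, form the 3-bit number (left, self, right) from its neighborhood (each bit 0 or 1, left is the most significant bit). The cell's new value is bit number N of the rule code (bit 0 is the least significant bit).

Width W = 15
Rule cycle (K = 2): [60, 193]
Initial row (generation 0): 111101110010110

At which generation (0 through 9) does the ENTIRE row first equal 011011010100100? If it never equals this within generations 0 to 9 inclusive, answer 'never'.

Answer: 7

Derivation:
Gen 0: 111101110010110
Gen 1 (rule 60): 100011001011101
Gen 2 (rule 193): 001001000001100
Gen 3 (rule 60): 001101100001010
Gen 4 (rule 193): 100100101100000
Gen 5 (rule 60): 110110111010000
Gen 6 (rule 193): 010010011000111
Gen 7 (rule 60): 011011010100100
Gen 8 (rule 193): 001001000000001
Gen 9 (rule 60): 001101100000001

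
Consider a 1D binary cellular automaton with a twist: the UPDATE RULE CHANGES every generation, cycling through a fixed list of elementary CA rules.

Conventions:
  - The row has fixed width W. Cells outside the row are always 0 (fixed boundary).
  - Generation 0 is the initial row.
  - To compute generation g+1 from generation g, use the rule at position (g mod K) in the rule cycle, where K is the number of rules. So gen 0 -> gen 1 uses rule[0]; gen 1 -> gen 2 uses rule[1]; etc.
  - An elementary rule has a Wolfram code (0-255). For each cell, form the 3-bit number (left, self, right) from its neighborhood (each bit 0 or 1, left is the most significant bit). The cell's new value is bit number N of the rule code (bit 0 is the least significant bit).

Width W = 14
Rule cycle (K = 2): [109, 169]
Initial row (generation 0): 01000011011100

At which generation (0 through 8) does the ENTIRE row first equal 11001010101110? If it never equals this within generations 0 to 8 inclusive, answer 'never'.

Gen 0: 01000011011100
Gen 1 (rule 109): 01011011110101
Gen 2 (rule 169): 00110111101010
Gen 3 (rule 109): 10111100111110
Gen 4 (rule 169): 01111000111100
Gen 5 (rule 109): 01001010100101
Gen 6 (rule 169): 00000101000010
Gen 7 (rule 109): 11110111011010
Gen 8 (rule 169): 11101110110100

Answer: never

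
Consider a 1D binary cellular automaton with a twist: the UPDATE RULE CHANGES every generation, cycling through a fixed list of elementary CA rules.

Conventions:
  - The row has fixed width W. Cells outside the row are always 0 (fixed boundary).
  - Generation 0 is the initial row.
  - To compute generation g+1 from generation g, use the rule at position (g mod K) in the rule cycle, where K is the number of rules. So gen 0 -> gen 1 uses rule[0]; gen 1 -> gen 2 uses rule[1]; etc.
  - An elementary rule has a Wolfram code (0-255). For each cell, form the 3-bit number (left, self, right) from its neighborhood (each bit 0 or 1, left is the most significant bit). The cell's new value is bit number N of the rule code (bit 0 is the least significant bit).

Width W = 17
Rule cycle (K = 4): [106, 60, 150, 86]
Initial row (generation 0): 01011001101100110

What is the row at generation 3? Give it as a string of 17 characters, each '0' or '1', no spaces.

Gen 0: 01011001101100110
Gen 1 (rule 106): 10111011111101110
Gen 2 (rule 60): 11100110000011001
Gen 3 (rule 150): 01011001000100111

Answer: 01011001000100111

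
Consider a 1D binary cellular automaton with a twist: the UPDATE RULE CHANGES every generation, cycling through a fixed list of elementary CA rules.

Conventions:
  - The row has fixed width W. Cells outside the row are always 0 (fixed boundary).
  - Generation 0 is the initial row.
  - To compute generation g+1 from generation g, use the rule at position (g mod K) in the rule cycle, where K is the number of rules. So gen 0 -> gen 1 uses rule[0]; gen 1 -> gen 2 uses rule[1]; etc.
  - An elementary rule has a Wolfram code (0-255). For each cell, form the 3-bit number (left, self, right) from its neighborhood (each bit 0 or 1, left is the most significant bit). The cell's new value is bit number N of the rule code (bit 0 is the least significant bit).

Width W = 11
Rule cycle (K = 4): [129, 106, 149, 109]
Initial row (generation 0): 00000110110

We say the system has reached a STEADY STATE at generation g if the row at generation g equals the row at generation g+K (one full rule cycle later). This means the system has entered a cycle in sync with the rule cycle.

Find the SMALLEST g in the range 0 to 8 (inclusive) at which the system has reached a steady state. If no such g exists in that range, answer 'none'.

Gen 0: 00000110110
Gen 1 (rule 129): 11110000000
Gen 2 (rule 106): 10010000000
Gen 3 (rule 149): 11011111111
Gen 4 (rule 109): 11110000001
Gen 5 (rule 129): 01100111100
Gen 6 (rule 106): 11101100100
Gen 7 (rule 149): 01000010111
Gen 8 (rule 109): 01011011101
Gen 9 (rule 129): 00000001000
Gen 10 (rule 106): 00000010000
Gen 11 (rule 149): 11111011111
Gen 12 (rule 109): 10001110001

Answer: none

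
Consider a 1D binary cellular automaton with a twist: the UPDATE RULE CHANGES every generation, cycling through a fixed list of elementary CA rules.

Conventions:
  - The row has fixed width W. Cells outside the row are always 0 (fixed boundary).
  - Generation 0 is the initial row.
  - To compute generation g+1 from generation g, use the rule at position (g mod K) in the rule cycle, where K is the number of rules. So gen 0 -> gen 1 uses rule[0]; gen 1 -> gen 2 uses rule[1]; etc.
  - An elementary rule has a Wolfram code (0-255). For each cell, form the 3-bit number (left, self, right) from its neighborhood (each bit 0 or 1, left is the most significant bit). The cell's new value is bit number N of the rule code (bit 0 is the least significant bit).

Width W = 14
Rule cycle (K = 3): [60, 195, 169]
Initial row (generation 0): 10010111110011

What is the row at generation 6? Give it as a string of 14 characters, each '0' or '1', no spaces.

Gen 0: 10010111110011
Gen 1 (rule 60): 11011100001010
Gen 2 (rule 195): 01001101110000
Gen 3 (rule 169): 00001011100111
Gen 4 (rule 60): 00001110010100
Gen 5 (rule 195): 11110110100001
Gen 6 (rule 169): 11101101001100

Answer: 11101101001100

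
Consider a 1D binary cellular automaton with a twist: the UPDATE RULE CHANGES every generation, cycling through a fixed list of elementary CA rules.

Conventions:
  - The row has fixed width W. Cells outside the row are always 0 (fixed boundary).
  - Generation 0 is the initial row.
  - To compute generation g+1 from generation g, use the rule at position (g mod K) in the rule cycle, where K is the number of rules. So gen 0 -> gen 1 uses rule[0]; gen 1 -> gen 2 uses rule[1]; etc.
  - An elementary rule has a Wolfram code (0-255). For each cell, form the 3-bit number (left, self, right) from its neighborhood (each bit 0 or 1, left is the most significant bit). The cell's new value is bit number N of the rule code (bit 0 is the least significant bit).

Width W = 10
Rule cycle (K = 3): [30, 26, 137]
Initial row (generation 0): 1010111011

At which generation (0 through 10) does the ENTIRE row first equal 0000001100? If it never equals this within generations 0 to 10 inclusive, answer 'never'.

Answer: 7

Derivation:
Gen 0: 1010111011
Gen 1 (rule 30): 1010100010
Gen 2 (rule 26): 0000010101
Gen 3 (rule 137): 1111000000
Gen 4 (rule 30): 1000100000
Gen 5 (rule 26): 0101010000
Gen 6 (rule 137): 0000000111
Gen 7 (rule 30): 0000001100
Gen 8 (rule 26): 0000011010
Gen 9 (rule 137): 1111010000
Gen 10 (rule 30): 1000011000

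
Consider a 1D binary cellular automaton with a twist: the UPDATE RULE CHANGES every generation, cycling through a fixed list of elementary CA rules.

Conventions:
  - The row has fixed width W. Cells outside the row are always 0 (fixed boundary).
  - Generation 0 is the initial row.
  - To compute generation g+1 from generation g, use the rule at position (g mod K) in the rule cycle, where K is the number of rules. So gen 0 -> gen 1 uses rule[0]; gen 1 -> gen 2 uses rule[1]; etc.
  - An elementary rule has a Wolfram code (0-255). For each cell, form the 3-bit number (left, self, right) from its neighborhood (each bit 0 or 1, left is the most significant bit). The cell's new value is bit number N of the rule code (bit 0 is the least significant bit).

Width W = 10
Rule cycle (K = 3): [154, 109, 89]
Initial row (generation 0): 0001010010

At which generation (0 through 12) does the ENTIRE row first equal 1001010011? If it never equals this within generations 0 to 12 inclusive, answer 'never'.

Answer: 6

Derivation:
Gen 0: 0001010010
Gen 1 (rule 154): 0010001101
Gen 2 (rule 109): 1010101111
Gen 3 (rule 89): 0000001001
Gen 4 (rule 154): 0000010110
Gen 5 (rule 109): 1111011110
Gen 6 (rule 89): 1001010011
Gen 7 (rule 154): 0110001110
Gen 8 (rule 109): 0110101010
Gen 9 (rule 89): 0110000001
Gen 10 (rule 154): 1101000010
Gen 11 (rule 109): 1111011010
Gen 12 (rule 89): 1001011001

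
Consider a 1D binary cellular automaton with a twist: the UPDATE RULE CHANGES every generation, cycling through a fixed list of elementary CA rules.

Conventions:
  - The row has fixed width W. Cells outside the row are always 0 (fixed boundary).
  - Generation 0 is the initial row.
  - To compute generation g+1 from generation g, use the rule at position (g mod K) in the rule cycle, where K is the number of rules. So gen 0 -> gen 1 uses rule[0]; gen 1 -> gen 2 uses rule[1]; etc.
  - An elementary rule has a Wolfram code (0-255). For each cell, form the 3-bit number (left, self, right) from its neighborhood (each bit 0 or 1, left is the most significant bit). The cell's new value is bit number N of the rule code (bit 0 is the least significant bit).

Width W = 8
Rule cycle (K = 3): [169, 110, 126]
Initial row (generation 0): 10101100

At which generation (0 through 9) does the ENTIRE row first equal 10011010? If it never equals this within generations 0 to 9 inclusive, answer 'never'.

Answer: 8

Derivation:
Gen 0: 10101100
Gen 1 (rule 169): 01011001
Gen 2 (rule 110): 11111011
Gen 3 (rule 126): 10001111
Gen 4 (rule 169): 00101110
Gen 5 (rule 110): 01111010
Gen 6 (rule 126): 11001111
Gen 7 (rule 169): 10001110
Gen 8 (rule 110): 10011010
Gen 9 (rule 126): 11111111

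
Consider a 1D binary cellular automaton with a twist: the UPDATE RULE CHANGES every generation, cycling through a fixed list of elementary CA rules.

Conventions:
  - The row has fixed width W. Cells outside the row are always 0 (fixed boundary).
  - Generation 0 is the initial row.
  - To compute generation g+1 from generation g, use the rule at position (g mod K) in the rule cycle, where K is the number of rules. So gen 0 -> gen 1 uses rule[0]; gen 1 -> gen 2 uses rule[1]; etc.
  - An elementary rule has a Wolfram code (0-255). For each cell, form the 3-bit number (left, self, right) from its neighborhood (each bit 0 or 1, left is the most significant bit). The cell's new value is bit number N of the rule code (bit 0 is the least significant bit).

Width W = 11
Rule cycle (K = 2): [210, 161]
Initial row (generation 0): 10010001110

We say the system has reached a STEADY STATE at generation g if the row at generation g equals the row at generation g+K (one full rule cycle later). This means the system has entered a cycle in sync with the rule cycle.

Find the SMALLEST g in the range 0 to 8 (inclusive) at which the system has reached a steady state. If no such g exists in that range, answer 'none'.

Answer: none

Derivation:
Gen 0: 10010001110
Gen 1 (rule 210): 01101010111
Gen 2 (rule 161): 00010101010
Gen 3 (rule 210): 00100000001
Gen 4 (rule 161): 10001111100
Gen 5 (rule 210): 01010111110
Gen 6 (rule 161): 00101011100
Gen 7 (rule 210): 01000001110
Gen 8 (rule 161): 00011100100
Gen 9 (rule 210): 00101111010
Gen 10 (rule 161): 10010110100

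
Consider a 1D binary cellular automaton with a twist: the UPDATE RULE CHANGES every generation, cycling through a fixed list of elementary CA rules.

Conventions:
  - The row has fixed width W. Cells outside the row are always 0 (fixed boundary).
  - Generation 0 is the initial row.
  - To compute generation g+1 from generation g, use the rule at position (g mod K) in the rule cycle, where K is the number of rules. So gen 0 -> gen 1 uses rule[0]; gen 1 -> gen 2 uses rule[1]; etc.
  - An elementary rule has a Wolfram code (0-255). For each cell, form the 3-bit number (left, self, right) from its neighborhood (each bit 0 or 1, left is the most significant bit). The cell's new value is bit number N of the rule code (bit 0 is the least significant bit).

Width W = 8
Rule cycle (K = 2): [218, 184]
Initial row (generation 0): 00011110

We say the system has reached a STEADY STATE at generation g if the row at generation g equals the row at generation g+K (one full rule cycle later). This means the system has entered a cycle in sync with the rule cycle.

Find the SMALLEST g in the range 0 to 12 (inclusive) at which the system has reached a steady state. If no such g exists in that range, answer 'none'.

Answer: 5

Derivation:
Gen 0: 00011110
Gen 1 (rule 218): 00111111
Gen 2 (rule 184): 00111110
Gen 3 (rule 218): 01111111
Gen 4 (rule 184): 01111110
Gen 5 (rule 218): 11111111
Gen 6 (rule 184): 11111110
Gen 7 (rule 218): 11111111
Gen 8 (rule 184): 11111110
Gen 9 (rule 218): 11111111
Gen 10 (rule 184): 11111110
Gen 11 (rule 218): 11111111
Gen 12 (rule 184): 11111110
Gen 13 (rule 218): 11111111
Gen 14 (rule 184): 11111110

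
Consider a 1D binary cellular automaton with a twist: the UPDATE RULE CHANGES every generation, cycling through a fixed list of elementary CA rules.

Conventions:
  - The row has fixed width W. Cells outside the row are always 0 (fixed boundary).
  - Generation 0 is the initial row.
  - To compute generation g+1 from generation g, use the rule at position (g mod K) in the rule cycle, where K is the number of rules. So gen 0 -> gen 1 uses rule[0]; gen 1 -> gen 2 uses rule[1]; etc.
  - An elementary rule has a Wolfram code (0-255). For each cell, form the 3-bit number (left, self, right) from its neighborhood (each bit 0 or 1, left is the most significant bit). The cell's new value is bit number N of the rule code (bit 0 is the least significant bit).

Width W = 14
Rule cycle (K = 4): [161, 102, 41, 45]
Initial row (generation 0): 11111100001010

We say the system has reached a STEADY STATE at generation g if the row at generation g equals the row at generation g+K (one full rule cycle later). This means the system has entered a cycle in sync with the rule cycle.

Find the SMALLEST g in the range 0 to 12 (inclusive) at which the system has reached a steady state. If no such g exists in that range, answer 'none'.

Answer: none

Derivation:
Gen 0: 11111100001010
Gen 1 (rule 161): 01111001100100
Gen 2 (rule 102): 10001010101100
Gen 3 (rule 41): 00100101011001
Gen 4 (rule 45): 10100111110001
Gen 5 (rule 161): 01000011100100
Gen 6 (rule 102): 11000100101100
Gen 7 (rule 41): 10010000011001
Gen 8 (rule 45): 10010111010001
Gen 9 (rule 161): 00001010100100
Gen 10 (rule 102): 00011111101100
Gen 11 (rule 41): 11010000011001
Gen 12 (rule 45): 10110111010001
Gen 13 (rule 161): 01001010100100
Gen 14 (rule 102): 11011111101100
Gen 15 (rule 41): 10110000011001
Gen 16 (rule 45): 11100111010001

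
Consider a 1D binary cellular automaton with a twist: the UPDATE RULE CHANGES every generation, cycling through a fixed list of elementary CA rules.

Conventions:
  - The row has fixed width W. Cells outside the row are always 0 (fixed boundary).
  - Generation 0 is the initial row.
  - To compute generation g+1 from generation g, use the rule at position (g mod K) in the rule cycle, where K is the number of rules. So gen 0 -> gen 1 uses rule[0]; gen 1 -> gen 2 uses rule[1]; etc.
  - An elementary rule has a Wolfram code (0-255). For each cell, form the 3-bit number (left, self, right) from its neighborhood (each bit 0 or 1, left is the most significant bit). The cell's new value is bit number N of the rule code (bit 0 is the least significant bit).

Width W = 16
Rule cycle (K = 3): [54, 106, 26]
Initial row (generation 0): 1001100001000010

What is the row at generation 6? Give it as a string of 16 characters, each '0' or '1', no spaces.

Answer: 0010101011100010

Derivation:
Gen 0: 1001100001000010
Gen 1 (rule 54): 1110010011100111
Gen 2 (rule 106): 1010100110101101
Gen 3 (rule 26): 0000011100001000
Gen 4 (rule 54): 0000100010011100
Gen 5 (rule 106): 0001000100110100
Gen 6 (rule 26): 0010101011100010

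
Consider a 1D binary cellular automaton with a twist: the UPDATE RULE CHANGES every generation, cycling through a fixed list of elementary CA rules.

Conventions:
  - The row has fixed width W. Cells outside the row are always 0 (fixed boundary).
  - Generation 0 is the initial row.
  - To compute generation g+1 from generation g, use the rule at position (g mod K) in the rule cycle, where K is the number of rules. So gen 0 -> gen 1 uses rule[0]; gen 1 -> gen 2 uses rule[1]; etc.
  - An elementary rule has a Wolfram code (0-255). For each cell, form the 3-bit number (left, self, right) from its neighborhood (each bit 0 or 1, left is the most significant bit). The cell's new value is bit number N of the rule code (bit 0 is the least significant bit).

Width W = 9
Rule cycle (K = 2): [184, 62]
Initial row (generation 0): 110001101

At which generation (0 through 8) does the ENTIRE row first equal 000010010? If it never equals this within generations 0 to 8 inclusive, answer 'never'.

Answer: never

Derivation:
Gen 0: 110001101
Gen 1 (rule 184): 101001010
Gen 2 (rule 62): 111111111
Gen 3 (rule 184): 111111110
Gen 4 (rule 62): 100000001
Gen 5 (rule 184): 010000000
Gen 6 (rule 62): 111000000
Gen 7 (rule 184): 110100000
Gen 8 (rule 62): 101110000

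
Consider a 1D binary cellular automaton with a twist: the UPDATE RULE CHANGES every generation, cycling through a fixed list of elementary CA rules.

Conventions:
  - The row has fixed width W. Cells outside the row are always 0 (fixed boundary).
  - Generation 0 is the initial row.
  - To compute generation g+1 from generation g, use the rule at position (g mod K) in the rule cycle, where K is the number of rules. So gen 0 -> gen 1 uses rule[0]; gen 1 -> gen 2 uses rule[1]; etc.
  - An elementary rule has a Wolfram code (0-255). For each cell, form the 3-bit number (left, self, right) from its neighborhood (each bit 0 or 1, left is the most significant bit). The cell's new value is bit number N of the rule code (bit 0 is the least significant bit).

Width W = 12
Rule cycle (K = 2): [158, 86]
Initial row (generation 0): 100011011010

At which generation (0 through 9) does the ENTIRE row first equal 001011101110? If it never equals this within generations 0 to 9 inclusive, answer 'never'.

Answer: never

Derivation:
Gen 0: 100011011010
Gen 1 (rule 158): 110110010011
Gen 2 (rule 86): 010011111101
Gen 3 (rule 158): 111111111001
Gen 4 (rule 86): 000000001111
Gen 5 (rule 158): 000000011110
Gen 6 (rule 86): 000000100011
Gen 7 (rule 158): 000001110110
Gen 8 (rule 86): 000010010011
Gen 9 (rule 158): 000111111110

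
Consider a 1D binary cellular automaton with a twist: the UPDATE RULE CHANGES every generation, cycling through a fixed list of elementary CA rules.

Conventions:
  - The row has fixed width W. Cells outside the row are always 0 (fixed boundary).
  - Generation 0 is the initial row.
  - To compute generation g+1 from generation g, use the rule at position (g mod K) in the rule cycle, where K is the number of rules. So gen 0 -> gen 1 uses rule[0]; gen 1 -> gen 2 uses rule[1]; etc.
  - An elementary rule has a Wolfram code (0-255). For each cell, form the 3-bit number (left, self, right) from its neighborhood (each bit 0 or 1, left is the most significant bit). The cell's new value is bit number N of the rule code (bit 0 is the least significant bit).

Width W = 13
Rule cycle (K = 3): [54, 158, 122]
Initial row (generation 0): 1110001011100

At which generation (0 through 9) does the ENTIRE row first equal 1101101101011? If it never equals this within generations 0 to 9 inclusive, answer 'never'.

Answer: never

Derivation:
Gen 0: 1110001011100
Gen 1 (rule 54): 0001011100010
Gen 2 (rule 158): 0011011010111
Gen 3 (rule 122): 0111111101101
Gen 4 (rule 54): 1000000010011
Gen 5 (rule 158): 1100000111110
Gen 6 (rule 122): 1110001100011
Gen 7 (rule 54): 0001010010100
Gen 8 (rule 158): 0011011110110
Gen 9 (rule 122): 0111110011111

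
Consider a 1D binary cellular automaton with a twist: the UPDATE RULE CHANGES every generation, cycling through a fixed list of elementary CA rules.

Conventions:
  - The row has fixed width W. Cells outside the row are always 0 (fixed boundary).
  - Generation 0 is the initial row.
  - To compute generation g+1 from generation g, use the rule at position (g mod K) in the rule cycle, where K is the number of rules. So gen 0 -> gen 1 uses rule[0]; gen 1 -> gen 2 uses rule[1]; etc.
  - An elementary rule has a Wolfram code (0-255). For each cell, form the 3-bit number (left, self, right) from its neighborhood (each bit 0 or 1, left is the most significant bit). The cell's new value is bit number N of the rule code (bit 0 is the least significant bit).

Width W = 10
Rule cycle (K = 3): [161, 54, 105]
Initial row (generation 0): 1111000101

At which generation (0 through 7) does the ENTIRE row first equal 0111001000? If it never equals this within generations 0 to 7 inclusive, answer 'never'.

Gen 0: 1111000101
Gen 1 (rule 161): 0110010010
Gen 2 (rule 54): 1001111111
Gen 3 (rule 105): 0001000001
Gen 4 (rule 161): 1100011100
Gen 5 (rule 54): 0010100010
Gen 6 (rule 105): 1001001000
Gen 7 (rule 161): 0000000011

Answer: never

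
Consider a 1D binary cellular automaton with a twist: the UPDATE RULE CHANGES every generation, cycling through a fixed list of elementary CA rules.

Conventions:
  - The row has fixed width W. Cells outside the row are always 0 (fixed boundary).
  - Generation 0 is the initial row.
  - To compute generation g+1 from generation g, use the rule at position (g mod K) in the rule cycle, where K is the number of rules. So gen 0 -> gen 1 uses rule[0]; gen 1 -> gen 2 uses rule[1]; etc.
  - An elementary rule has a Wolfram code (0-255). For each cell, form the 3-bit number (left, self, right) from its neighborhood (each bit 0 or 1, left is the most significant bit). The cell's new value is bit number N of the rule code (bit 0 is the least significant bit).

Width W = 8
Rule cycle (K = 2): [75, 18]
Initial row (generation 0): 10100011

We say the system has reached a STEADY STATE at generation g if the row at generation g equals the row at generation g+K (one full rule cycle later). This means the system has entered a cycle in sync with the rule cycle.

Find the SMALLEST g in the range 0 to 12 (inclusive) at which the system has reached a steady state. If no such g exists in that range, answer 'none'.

Gen 0: 10100011
Gen 1 (rule 75): 00001111
Gen 2 (rule 18): 00010000
Gen 3 (rule 75): 11100111
Gen 4 (rule 18): 00011000
Gen 5 (rule 75): 11111011
Gen 6 (rule 18): 00000000
Gen 7 (rule 75): 11111111
Gen 8 (rule 18): 00000000
Gen 9 (rule 75): 11111111
Gen 10 (rule 18): 00000000
Gen 11 (rule 75): 11111111
Gen 12 (rule 18): 00000000
Gen 13 (rule 75): 11111111
Gen 14 (rule 18): 00000000

Answer: 6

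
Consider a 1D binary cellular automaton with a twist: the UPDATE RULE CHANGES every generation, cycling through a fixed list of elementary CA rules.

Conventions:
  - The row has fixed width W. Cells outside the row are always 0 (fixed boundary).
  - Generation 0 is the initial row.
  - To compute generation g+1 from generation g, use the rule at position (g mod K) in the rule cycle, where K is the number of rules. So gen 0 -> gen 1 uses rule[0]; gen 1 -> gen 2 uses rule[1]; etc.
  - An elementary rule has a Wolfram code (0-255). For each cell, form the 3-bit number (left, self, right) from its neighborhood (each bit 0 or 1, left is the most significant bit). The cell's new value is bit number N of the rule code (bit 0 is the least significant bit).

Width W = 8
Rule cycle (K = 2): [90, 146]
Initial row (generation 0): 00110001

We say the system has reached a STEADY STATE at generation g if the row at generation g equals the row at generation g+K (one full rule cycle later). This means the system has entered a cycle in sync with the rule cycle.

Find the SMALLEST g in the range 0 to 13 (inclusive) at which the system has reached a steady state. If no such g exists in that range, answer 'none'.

Answer: 4

Derivation:
Gen 0: 00110001
Gen 1 (rule 90): 01111010
Gen 2 (rule 146): 10110001
Gen 3 (rule 90): 00111010
Gen 4 (rule 146): 01010001
Gen 5 (rule 90): 10001010
Gen 6 (rule 146): 01010001
Gen 7 (rule 90): 10001010
Gen 8 (rule 146): 01010001
Gen 9 (rule 90): 10001010
Gen 10 (rule 146): 01010001
Gen 11 (rule 90): 10001010
Gen 12 (rule 146): 01010001
Gen 13 (rule 90): 10001010
Gen 14 (rule 146): 01010001
Gen 15 (rule 90): 10001010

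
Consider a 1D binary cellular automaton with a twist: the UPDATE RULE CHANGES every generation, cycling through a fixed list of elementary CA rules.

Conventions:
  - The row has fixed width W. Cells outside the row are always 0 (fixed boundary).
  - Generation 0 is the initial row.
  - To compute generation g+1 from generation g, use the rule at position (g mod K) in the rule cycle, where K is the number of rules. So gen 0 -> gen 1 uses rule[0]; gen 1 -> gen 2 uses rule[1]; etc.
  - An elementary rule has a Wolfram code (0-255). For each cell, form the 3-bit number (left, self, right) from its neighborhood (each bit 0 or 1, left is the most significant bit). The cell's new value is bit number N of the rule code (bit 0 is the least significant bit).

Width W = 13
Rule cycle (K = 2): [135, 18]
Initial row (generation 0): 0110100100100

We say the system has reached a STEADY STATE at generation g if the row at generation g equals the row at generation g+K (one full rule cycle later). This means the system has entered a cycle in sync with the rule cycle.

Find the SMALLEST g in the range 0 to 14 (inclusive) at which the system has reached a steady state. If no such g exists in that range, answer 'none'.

Gen 0: 0110100100100
Gen 1 (rule 135): 1000101101101
Gen 2 (rule 18): 0101000000000
Gen 3 (rule 135): 1101011111111
Gen 4 (rule 18): 0000000000000
Gen 5 (rule 135): 1111111111111
Gen 6 (rule 18): 0000000000000
Gen 7 (rule 135): 1111111111111
Gen 8 (rule 18): 0000000000000
Gen 9 (rule 135): 1111111111111
Gen 10 (rule 18): 0000000000000
Gen 11 (rule 135): 1111111111111
Gen 12 (rule 18): 0000000000000
Gen 13 (rule 135): 1111111111111
Gen 14 (rule 18): 0000000000000
Gen 15 (rule 135): 1111111111111
Gen 16 (rule 18): 0000000000000

Answer: 4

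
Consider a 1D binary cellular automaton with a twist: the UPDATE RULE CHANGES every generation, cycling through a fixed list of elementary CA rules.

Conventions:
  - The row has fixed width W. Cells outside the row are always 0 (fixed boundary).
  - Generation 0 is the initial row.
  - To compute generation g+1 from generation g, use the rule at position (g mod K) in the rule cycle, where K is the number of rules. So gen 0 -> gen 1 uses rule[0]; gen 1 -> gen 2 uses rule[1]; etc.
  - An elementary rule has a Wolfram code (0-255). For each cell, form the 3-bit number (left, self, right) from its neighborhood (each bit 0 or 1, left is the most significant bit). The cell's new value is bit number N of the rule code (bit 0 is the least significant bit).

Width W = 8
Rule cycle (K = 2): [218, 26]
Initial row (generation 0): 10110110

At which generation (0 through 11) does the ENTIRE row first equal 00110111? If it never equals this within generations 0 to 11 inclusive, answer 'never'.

Answer: 1

Derivation:
Gen 0: 10110110
Gen 1 (rule 218): 00110111
Gen 2 (rule 26): 01100100
Gen 3 (rule 218): 11111010
Gen 4 (rule 26): 10000001
Gen 5 (rule 218): 01000010
Gen 6 (rule 26): 10100101
Gen 7 (rule 218): 00011000
Gen 8 (rule 26): 00110100
Gen 9 (rule 218): 01110010
Gen 10 (rule 26): 11001101
Gen 11 (rule 218): 11111100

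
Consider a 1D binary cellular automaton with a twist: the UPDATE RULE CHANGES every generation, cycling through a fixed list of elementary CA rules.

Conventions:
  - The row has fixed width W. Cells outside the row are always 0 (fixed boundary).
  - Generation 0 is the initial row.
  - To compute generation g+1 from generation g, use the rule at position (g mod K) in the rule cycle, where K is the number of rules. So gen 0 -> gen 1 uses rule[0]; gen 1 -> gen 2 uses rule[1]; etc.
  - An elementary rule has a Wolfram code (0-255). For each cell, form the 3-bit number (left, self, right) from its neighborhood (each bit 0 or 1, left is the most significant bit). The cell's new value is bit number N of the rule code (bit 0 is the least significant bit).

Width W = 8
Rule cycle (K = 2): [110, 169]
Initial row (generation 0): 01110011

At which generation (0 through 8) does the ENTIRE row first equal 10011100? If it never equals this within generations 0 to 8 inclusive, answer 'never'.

Gen 0: 01110011
Gen 1 (rule 110): 11010111
Gen 2 (rule 169): 10101110
Gen 3 (rule 110): 11111010
Gen 4 (rule 169): 11110100
Gen 5 (rule 110): 10011100
Gen 6 (rule 169): 00011001
Gen 7 (rule 110): 00111011
Gen 8 (rule 169): 10110110

Answer: 5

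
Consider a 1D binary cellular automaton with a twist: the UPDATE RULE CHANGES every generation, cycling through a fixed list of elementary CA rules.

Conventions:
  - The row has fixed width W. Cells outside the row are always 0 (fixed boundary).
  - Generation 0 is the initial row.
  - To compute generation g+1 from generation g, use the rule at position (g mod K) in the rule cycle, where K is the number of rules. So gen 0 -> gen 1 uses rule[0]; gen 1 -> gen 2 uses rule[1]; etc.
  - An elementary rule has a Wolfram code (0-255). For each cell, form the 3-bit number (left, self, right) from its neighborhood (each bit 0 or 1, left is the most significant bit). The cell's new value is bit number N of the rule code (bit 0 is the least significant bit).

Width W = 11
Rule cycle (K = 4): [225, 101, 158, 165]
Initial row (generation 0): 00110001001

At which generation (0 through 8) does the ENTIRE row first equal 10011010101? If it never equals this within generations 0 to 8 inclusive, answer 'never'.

Gen 0: 00110001001
Gen 1 (rule 225): 10010100000
Gen 2 (rule 101): 10011101111
Gen 3 (rule 158): 11111001110
Gen 4 (rule 165): 01110000100
Gen 5 (rule 225): 00110110001
Gen 6 (rule 101): 10011010101
Gen 7 (rule 158): 11110010101
Gen 8 (rule 165): 01100011111

Answer: 6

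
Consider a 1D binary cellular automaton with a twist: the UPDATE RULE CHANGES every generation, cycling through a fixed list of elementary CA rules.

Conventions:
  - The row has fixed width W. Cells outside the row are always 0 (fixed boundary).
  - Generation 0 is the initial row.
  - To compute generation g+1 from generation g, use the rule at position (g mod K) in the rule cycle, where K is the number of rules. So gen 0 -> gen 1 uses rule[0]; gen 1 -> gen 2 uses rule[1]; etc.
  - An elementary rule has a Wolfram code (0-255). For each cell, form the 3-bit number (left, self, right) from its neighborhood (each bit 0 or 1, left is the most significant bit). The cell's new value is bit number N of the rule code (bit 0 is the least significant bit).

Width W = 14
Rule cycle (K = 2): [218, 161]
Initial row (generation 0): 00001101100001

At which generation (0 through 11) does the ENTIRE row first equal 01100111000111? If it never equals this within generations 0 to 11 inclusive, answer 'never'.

Answer: 4

Derivation:
Gen 0: 00001101100001
Gen 1 (rule 218): 00011101110010
Gen 2 (rule 161): 11001010100000
Gen 3 (rule 218): 11110000010000
Gen 4 (rule 161): 01100111000111
Gen 5 (rule 218): 11111111101111
Gen 6 (rule 161): 01111111010110
Gen 7 (rule 218): 11111111000111
Gen 8 (rule 161): 01111110010010
Gen 9 (rule 218): 11111111101101
Gen 10 (rule 161): 01111111010010
Gen 11 (rule 218): 11111111001101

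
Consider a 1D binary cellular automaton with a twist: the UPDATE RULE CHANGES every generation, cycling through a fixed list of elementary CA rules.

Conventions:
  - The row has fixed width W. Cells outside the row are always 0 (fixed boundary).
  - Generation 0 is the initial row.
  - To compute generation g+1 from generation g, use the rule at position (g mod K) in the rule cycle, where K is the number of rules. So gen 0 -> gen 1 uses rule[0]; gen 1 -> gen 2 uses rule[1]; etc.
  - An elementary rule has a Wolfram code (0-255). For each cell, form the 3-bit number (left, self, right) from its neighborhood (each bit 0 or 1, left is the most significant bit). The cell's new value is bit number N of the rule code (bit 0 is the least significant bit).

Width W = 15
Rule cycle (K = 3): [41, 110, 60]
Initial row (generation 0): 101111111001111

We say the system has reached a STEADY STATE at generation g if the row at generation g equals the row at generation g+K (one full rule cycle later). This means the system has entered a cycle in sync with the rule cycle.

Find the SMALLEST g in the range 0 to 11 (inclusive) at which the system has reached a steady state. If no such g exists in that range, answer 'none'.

Gen 0: 101111111001111
Gen 1 (rule 41): 011000000001000
Gen 2 (rule 110): 111000000011000
Gen 3 (rule 60): 100100000010100
Gen 4 (rule 41): 000001111001001
Gen 5 (rule 110): 000011001011011
Gen 6 (rule 60): 000010101110110
Gen 7 (rule 41): 111001011001100
Gen 8 (rule 110): 101011111011100
Gen 9 (rule 60): 111110000110010
Gen 10 (rule 41): 100000110100000
Gen 11 (rule 110): 100001111100000
Gen 12 (rule 60): 110001000010000
Gen 13 (rule 41): 100100011000111
Gen 14 (rule 110): 101100111001101

Answer: none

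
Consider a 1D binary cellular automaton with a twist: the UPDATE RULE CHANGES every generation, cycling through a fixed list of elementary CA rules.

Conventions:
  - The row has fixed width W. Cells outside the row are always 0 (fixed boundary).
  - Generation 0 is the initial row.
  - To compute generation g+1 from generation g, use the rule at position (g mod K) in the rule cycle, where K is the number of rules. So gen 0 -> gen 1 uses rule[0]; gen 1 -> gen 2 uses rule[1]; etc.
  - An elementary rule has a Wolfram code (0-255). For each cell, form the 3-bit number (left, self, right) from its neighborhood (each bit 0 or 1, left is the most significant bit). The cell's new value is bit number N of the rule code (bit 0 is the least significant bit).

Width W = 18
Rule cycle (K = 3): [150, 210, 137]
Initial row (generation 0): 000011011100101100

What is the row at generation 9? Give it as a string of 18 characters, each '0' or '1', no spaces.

Answer: 011110010110000000

Derivation:
Gen 0: 000011011100101100
Gen 1 (rule 150): 000100001011100010
Gen 2 (rule 210): 001010010001110101
Gen 3 (rule 137): 100000000101100000
Gen 4 (rule 150): 110000001100010000
Gen 5 (rule 210): 011000010110101000
Gen 6 (rule 137): 010011000100000011
Gen 7 (rule 150): 111100101110000100
Gen 8 (rule 210): 011111000111001010
Gen 9 (rule 137): 011110010110000000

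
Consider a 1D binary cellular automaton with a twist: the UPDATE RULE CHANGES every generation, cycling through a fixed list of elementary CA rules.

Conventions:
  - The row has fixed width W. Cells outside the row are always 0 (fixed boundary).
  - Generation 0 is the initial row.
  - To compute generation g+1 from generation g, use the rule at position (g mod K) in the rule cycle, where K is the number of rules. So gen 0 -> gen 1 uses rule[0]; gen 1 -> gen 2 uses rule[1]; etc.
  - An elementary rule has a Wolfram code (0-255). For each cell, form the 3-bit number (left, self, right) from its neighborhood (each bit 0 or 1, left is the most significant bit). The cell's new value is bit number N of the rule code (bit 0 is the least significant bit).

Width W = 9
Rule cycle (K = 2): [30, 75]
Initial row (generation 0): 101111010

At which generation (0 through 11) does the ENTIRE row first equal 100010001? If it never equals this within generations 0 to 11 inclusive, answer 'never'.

Gen 0: 101111010
Gen 1 (rule 30): 101000011
Gen 2 (rule 75): 000011111
Gen 3 (rule 30): 000110000
Gen 4 (rule 75): 111110111
Gen 5 (rule 30): 100000100
Gen 6 (rule 75): 001111001
Gen 7 (rule 30): 011000111
Gen 8 (rule 75): 111011101
Gen 9 (rule 30): 100010001
Gen 10 (rule 75): 001100110
Gen 11 (rule 30): 011011101

Answer: 9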